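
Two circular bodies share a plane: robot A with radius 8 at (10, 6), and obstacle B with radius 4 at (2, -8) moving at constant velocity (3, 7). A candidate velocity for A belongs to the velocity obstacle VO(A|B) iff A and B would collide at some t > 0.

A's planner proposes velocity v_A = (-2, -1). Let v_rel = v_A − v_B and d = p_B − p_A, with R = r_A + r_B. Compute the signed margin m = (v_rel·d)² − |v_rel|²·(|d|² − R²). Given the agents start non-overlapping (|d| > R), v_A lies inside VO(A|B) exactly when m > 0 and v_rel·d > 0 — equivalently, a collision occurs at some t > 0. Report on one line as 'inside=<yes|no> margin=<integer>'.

d = (-8, -14),  |d|² = 260;  R = 8+4 = 12,  c = 260−12² = 116
v_rel = (-5, -8),  |v_rel|² = 89;  v_rel·d = (-5)·(-8) + (-8)·(-14) = 152
89·t² − 304·t + 116 = 0  ⇒  m = 152² − 89·116 = 12780
m = 12780 > 0,  v_rel·d = 152 > 0  ⇒  inside

inside=yes margin=12780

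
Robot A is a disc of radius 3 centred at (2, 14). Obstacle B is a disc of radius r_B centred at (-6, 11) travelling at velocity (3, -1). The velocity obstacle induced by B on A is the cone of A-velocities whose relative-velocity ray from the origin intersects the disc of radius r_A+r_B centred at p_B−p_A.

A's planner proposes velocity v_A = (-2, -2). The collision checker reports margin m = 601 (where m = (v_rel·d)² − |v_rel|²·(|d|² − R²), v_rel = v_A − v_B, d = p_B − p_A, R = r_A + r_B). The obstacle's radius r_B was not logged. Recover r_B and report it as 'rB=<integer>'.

m = 601
d = (-8, -3);  v_rel = (-5, -1),  |v_rel|² = 26
v_rel×d = (-5)·(-3) − (-1)·(-8) = 7
since m = R²·26 − 7²:  R² = (49 + 601) / 26 = 25
R = √25 = 5  ⇒  r_B = 5 − 3 = 2

rB=2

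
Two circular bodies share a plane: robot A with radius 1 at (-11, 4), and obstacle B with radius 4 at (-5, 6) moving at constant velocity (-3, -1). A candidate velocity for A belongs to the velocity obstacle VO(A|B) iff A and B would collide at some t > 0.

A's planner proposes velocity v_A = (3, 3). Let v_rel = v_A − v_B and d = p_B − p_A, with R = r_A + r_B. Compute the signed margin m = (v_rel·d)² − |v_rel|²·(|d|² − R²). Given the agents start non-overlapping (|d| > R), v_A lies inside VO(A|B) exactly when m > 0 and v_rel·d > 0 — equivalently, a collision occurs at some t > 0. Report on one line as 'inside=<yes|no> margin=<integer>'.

d = (6, 2),  |d|² = 40;  R = 1+4 = 5,  c = 40−5² = 15
v_rel = (6, 4),  |v_rel|² = 52;  v_rel·d = (6)·(6) + (4)·(2) = 44
52·t² − 88·t + 15 = 0  ⇒  m = 44² − 52·15 = 1156
m = 1156 > 0,  v_rel·d = 44 > 0  ⇒  inside

inside=yes margin=1156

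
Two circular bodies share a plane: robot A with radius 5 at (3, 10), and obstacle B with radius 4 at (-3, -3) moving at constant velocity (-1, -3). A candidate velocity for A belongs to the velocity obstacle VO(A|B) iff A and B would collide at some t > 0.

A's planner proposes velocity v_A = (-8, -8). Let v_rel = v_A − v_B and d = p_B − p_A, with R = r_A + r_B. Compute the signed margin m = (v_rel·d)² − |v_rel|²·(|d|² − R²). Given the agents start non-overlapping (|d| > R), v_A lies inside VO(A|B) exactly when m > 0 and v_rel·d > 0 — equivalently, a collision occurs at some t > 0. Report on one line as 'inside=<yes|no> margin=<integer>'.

d = (-6, -13),  |d|² = 205;  R = 5+4 = 9,  c = 205−9² = 124
v_rel = (-7, -5),  |v_rel|² = 74;  v_rel·d = (-7)·(-6) + (-5)·(-13) = 107
74·t² − 214·t + 124 = 0  ⇒  m = 107² − 74·124 = 2273
m = 2273 > 0,  v_rel·d = 107 > 0  ⇒  inside

inside=yes margin=2273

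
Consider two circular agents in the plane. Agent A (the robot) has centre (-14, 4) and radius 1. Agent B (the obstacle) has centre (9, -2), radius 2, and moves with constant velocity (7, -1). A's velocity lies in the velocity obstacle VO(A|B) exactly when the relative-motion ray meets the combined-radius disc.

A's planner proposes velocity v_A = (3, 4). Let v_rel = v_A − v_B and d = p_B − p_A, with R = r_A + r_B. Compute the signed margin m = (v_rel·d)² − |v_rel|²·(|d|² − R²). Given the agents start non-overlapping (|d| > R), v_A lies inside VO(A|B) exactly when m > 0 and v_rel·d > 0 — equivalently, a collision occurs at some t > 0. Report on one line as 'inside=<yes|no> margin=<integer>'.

d = (23, -6),  |d|² = 565;  R = 1+2 = 3,  c = 565−3² = 556
v_rel = (-4, 5),  |v_rel|² = 41;  v_rel·d = (-4)·(23) + (5)·(-6) = -122
41·t² + 244·t + 556 = 0  ⇒  m = (-122)² − 41·556 = -7912
m = -7912 < 0,  v_rel·d = -122 < 0  ⇒  outside

inside=no margin=-7912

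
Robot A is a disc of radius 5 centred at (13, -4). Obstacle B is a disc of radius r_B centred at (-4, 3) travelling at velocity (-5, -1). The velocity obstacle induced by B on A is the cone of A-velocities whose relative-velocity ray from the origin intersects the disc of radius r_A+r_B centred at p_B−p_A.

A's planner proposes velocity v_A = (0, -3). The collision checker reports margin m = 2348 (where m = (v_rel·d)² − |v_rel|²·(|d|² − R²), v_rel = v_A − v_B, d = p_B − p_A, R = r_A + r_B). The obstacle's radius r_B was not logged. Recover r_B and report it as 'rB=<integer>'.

m = 2348
d = (-17, 7);  v_rel = (5, -2),  |v_rel|² = 29
v_rel×d = (5)·(7) − (-2)·(-17) = 1
since m = R²·29 − 1²:  R² = (1 + 2348) / 29 = 81
R = √81 = 9  ⇒  r_B = 9 − 5 = 4

rB=4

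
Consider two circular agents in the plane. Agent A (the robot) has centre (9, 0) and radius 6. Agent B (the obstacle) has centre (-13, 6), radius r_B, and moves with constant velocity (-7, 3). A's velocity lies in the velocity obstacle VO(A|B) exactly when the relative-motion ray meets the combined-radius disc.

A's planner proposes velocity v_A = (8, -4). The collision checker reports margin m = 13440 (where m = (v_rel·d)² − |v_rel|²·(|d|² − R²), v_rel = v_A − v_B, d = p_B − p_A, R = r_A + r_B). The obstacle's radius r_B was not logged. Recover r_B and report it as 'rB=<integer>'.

m = 13440
d = (-22, 6);  v_rel = (15, -7),  |v_rel|² = 274
v_rel×d = (15)·(6) − (-7)·(-22) = -64
since m = R²·274 − (-64)²:  R² = (4096 + 13440) / 274 = 64
R = √64 = 8  ⇒  r_B = 8 − 6 = 2

rB=2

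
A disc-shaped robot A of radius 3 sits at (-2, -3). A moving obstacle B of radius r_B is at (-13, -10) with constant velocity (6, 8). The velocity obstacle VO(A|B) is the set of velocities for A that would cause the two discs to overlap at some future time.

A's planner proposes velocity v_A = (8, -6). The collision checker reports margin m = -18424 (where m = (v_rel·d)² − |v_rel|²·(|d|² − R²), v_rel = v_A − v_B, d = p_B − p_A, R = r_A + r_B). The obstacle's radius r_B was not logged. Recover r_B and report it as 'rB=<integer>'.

m = -18424
d = (-11, -7);  v_rel = (2, -14),  |v_rel|² = 200
v_rel×d = (2)·(-7) − (-14)·(-11) = -168
since m = R²·200 − (-168)²:  R² = (28224 + -18424) / 200 = 49
R = √49 = 7  ⇒  r_B = 7 − 3 = 4

rB=4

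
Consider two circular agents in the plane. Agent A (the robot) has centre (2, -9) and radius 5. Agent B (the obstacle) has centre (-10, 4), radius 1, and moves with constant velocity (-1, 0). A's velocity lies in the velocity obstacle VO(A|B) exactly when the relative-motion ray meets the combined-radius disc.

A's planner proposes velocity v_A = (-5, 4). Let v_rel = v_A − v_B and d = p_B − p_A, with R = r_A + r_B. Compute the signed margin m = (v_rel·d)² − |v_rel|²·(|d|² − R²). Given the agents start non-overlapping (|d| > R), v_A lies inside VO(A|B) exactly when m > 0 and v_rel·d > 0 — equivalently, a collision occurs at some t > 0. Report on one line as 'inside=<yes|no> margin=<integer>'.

d = (-12, 13),  |d|² = 313;  R = 5+1 = 6,  c = 313−6² = 277
v_rel = (-4, 4),  |v_rel|² = 32;  v_rel·d = (-4)·(-12) + (4)·(13) = 100
32·t² − 200·t + 277 = 0  ⇒  m = 100² − 32·277 = 1136
m = 1136 > 0,  v_rel·d = 100 > 0  ⇒  inside

inside=yes margin=1136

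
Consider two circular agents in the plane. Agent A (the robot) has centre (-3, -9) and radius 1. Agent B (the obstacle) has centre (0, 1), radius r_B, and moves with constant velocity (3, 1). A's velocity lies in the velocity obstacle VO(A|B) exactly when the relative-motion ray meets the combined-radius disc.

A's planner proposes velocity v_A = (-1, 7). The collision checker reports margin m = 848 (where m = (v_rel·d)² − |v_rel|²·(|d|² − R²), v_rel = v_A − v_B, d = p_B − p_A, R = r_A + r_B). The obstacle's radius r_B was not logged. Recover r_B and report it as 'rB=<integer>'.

m = 848
d = (3, 10);  v_rel = (-4, 6),  |v_rel|² = 52
v_rel×d = (-4)·(10) − (6)·(3) = -58
since m = R²·52 − (-58)²:  R² = (3364 + 848) / 52 = 81
R = √81 = 9  ⇒  r_B = 9 − 1 = 8

rB=8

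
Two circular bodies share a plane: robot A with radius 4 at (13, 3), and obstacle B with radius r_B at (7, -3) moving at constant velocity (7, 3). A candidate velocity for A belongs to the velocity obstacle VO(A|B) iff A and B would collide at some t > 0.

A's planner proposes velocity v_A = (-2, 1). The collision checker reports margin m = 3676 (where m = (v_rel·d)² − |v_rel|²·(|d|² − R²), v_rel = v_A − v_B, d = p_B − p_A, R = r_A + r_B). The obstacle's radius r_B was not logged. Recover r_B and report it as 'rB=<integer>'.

m = 3676
d = (-6, -6);  v_rel = (-9, -2),  |v_rel|² = 85
v_rel×d = (-9)·(-6) − (-2)·(-6) = 42
since m = R²·85 − 42²:  R² = (1764 + 3676) / 85 = 64
R = √64 = 8  ⇒  r_B = 8 − 4 = 4

rB=4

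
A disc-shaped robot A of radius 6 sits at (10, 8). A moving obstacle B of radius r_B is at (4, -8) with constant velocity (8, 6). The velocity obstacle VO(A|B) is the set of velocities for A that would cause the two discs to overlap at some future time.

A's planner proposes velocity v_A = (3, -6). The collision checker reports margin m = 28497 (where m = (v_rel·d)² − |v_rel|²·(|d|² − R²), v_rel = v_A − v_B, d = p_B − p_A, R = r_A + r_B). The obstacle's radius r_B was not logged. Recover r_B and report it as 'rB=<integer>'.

m = 28497
d = (-6, -16);  v_rel = (-5, -12),  |v_rel|² = 169
v_rel×d = (-5)·(-16) − (-12)·(-6) = 8
since m = R²·169 − 8²:  R² = (64 + 28497) / 169 = 169
R = √169 = 13  ⇒  r_B = 13 − 6 = 7

rB=7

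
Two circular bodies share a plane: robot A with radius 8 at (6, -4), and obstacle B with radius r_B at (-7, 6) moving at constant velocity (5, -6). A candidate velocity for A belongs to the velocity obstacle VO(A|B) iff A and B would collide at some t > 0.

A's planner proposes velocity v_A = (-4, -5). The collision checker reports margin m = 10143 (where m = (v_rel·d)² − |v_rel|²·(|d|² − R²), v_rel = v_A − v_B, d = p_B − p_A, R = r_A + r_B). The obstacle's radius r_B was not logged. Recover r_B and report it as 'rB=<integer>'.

m = 10143
d = (-13, 10);  v_rel = (-9, 1),  |v_rel|² = 82
v_rel×d = (-9)·(10) − (1)·(-13) = -77
since m = R²·82 − (-77)²:  R² = (5929 + 10143) / 82 = 196
R = √196 = 14  ⇒  r_B = 14 − 8 = 6

rB=6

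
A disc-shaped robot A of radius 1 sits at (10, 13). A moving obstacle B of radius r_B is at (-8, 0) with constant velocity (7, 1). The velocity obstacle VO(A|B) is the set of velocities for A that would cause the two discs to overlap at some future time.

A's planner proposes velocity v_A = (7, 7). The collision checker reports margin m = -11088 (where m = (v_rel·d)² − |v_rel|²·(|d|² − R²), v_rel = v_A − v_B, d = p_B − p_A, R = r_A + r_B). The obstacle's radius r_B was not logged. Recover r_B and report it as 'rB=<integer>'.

m = -11088
d = (-18, -13);  v_rel = (0, 6),  |v_rel|² = 36
v_rel×d = (0)·(-13) − (6)·(-18) = 108
since m = R²·36 − 108²:  R² = (11664 + -11088) / 36 = 16
R = √16 = 4  ⇒  r_B = 4 − 1 = 3

rB=3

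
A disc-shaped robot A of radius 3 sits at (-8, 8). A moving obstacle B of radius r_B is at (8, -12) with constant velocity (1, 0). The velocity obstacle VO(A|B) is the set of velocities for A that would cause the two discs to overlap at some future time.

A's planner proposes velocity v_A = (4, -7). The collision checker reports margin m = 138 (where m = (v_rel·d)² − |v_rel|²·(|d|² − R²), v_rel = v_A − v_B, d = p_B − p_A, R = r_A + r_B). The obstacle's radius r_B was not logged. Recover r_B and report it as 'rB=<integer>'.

m = 138
d = (16, -20);  v_rel = (3, -7),  |v_rel|² = 58
v_rel×d = (3)·(-20) − (-7)·(16) = 52
since m = R²·58 − 52²:  R² = (2704 + 138) / 58 = 49
R = √49 = 7  ⇒  r_B = 7 − 3 = 4

rB=4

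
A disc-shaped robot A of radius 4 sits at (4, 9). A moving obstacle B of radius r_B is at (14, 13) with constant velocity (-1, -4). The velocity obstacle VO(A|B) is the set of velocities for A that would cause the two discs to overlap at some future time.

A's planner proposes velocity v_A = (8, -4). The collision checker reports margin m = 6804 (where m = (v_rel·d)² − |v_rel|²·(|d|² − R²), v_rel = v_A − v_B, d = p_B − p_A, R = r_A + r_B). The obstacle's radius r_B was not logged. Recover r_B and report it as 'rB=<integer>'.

m = 6804
d = (10, 4);  v_rel = (9, 0),  |v_rel|² = 81
v_rel×d = (9)·(4) − (0)·(10) = 36
since m = R²·81 − 36²:  R² = (1296 + 6804) / 81 = 100
R = √100 = 10  ⇒  r_B = 10 − 4 = 6

rB=6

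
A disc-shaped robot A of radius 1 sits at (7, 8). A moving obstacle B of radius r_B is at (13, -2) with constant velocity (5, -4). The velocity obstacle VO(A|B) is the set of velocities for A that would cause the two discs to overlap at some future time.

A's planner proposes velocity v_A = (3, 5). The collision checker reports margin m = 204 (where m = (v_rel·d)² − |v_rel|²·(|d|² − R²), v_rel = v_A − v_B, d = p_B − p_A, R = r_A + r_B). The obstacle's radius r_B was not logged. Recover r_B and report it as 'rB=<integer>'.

m = 204
d = (6, -10);  v_rel = (-2, 9),  |v_rel|² = 85
v_rel×d = (-2)·(-10) − (9)·(6) = -34
since m = R²·85 − (-34)²:  R² = (1156 + 204) / 85 = 16
R = √16 = 4  ⇒  r_B = 4 − 1 = 3

rB=3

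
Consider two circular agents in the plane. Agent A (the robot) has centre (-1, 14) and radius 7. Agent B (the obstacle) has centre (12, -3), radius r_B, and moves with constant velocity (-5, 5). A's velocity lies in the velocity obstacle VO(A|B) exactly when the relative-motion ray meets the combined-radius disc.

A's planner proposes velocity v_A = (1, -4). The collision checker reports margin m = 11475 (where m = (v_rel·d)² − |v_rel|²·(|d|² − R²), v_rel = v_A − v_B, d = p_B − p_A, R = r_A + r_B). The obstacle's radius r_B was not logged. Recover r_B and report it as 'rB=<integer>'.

m = 11475
d = (13, -17);  v_rel = (6, -9),  |v_rel|² = 117
v_rel×d = (6)·(-17) − (-9)·(13) = 15
since m = R²·117 − 15²:  R² = (225 + 11475) / 117 = 100
R = √100 = 10  ⇒  r_B = 10 − 7 = 3

rB=3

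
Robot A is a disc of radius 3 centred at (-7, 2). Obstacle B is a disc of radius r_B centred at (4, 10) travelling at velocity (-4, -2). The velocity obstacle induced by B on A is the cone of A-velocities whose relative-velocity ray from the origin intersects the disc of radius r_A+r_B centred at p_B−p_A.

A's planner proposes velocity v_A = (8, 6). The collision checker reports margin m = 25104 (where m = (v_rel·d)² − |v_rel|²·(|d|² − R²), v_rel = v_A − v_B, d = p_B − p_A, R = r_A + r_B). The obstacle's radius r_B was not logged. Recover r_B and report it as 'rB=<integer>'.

m = 25104
d = (11, 8);  v_rel = (12, 8),  |v_rel|² = 208
v_rel×d = (12)·(8) − (8)·(11) = 8
since m = R²·208 − 8²:  R² = (64 + 25104) / 208 = 121
R = √121 = 11  ⇒  r_B = 11 − 3 = 8

rB=8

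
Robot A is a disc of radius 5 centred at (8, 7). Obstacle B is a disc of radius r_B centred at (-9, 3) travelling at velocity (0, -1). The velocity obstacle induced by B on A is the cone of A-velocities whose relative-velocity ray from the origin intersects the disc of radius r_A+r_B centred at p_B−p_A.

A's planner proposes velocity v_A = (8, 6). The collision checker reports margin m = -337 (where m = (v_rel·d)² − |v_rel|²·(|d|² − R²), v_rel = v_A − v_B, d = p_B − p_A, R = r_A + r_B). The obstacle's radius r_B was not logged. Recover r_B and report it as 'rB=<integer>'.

m = -337
d = (-17, -4);  v_rel = (8, 7),  |v_rel|² = 113
v_rel×d = (8)·(-4) − (7)·(-17) = 87
since m = R²·113 − 87²:  R² = (7569 + -337) / 113 = 64
R = √64 = 8  ⇒  r_B = 8 − 5 = 3

rB=3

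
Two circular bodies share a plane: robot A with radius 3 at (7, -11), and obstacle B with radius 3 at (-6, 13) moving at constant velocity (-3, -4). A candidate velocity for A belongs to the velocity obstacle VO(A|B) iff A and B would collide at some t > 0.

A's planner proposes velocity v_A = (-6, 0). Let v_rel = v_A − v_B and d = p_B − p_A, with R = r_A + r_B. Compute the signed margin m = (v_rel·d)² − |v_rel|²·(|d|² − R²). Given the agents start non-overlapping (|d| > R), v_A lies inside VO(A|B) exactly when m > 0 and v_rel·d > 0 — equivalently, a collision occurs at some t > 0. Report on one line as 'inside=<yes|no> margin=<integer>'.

d = (-13, 24),  |d|² = 745;  R = 3+3 = 6,  c = 745−6² = 709
v_rel = (-3, 4),  |v_rel|² = 25;  v_rel·d = (-3)·(-13) + (4)·(24) = 135
25·t² − 270·t + 709 = 0  ⇒  m = 135² − 25·709 = 500
m = 500 > 0,  v_rel·d = 135 > 0  ⇒  inside

inside=yes margin=500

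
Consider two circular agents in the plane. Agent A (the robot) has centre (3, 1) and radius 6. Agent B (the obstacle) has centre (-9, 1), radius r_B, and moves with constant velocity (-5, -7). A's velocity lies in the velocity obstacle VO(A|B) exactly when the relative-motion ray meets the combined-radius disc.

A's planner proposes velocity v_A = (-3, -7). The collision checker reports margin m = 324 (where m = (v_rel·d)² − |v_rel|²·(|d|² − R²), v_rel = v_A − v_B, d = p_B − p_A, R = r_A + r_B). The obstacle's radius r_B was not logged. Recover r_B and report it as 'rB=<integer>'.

m = 324
d = (-12, 0);  v_rel = (2, 0),  |v_rel|² = 4
v_rel×d = (2)·(0) − (0)·(-12) = 0
since m = R²·4 − 0²:  R² = (0 + 324) / 4 = 81
R = √81 = 9  ⇒  r_B = 9 − 6 = 3

rB=3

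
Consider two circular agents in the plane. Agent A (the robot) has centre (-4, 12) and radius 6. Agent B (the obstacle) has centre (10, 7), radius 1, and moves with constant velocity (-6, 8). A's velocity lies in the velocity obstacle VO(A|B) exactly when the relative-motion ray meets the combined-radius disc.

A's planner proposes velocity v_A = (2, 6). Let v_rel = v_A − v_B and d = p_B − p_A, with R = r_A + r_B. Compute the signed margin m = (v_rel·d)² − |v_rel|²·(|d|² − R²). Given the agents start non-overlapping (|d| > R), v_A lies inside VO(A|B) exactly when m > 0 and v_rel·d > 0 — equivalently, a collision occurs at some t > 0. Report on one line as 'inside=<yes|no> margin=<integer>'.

d = (14, -5),  |d|² = 221;  R = 6+1 = 7,  c = 221−7² = 172
v_rel = (8, -2),  |v_rel|² = 68;  v_rel·d = (8)·(14) + (-2)·(-5) = 122
68·t² − 244·t + 172 = 0  ⇒  m = 122² − 68·172 = 3188
m = 3188 > 0,  v_rel·d = 122 > 0  ⇒  inside

inside=yes margin=3188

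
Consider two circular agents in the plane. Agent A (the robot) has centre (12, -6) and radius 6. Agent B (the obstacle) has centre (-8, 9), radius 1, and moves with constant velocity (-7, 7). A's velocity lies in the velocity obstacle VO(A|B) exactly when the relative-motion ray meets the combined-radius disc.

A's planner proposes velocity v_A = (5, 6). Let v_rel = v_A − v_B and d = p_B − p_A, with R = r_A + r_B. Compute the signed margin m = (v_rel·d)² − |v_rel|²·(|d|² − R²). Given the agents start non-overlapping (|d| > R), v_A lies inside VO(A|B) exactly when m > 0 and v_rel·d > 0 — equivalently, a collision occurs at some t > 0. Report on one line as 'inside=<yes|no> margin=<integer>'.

d = (-20, 15),  |d|² = 625;  R = 6+1 = 7,  c = 625−7² = 576
v_rel = (12, -1),  |v_rel|² = 145;  v_rel·d = (12)·(-20) + (-1)·(15) = -255
145·t² + 510·t + 576 = 0  ⇒  m = (-255)² − 145·576 = -18495
m = -18495 < 0,  v_rel·d = -255 < 0  ⇒  outside

inside=no margin=-18495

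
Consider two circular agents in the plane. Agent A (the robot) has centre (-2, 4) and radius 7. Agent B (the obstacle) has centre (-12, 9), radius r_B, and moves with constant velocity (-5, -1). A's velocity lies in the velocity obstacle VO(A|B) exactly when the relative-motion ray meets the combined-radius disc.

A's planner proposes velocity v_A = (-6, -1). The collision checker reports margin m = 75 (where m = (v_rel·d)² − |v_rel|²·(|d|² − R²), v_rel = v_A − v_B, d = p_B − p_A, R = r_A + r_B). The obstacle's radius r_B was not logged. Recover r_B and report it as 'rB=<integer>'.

m = 75
d = (-10, 5);  v_rel = (-1, 0),  |v_rel|² = 1
v_rel×d = (-1)·(5) − (0)·(-10) = -5
since m = R²·1 − (-5)²:  R² = (25 + 75) / 1 = 100
R = √100 = 10  ⇒  r_B = 10 − 7 = 3

rB=3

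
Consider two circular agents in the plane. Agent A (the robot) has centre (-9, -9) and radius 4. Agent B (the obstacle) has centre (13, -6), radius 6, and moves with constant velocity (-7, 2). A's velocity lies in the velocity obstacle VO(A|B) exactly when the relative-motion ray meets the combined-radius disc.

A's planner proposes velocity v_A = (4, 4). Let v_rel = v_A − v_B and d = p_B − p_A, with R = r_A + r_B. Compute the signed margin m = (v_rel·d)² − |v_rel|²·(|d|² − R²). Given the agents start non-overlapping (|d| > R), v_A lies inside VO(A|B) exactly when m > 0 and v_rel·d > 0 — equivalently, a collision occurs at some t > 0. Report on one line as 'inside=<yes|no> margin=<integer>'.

d = (22, 3),  |d|² = 493;  R = 4+6 = 10,  c = 493−10² = 393
v_rel = (11, 2),  |v_rel|² = 125;  v_rel·d = (11)·(22) + (2)·(3) = 248
125·t² − 496·t + 393 = 0  ⇒  m = 248² − 125·393 = 12379
m = 12379 > 0,  v_rel·d = 248 > 0  ⇒  inside

inside=yes margin=12379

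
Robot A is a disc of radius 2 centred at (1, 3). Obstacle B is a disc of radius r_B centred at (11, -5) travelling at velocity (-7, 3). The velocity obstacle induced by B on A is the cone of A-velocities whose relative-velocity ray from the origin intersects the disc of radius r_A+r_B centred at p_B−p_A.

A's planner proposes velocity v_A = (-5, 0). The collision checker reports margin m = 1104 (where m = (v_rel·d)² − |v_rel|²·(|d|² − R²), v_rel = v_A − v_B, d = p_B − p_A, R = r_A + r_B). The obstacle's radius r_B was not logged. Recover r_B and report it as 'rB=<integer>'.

m = 1104
d = (10, -8);  v_rel = (2, -3),  |v_rel|² = 13
v_rel×d = (2)·(-8) − (-3)·(10) = 14
since m = R²·13 − 14²:  R² = (196 + 1104) / 13 = 100
R = √100 = 10  ⇒  r_B = 10 − 2 = 8

rB=8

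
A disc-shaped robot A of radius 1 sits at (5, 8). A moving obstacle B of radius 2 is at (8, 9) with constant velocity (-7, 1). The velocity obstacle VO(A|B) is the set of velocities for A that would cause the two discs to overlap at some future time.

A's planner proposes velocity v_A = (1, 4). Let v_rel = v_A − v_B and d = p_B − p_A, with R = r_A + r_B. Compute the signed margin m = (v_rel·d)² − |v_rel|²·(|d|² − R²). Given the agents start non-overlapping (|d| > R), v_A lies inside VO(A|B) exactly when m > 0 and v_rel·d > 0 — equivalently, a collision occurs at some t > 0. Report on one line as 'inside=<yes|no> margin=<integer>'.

d = (3, 1),  |d|² = 10;  R = 1+2 = 3,  c = 10−3² = 1
v_rel = (8, 3),  |v_rel|² = 73;  v_rel·d = (8)·(3) + (3)·(1) = 27
73·t² − 54·t + 1 = 0  ⇒  m = 27² − 73·1 = 656
m = 656 > 0,  v_rel·d = 27 > 0  ⇒  inside

inside=yes margin=656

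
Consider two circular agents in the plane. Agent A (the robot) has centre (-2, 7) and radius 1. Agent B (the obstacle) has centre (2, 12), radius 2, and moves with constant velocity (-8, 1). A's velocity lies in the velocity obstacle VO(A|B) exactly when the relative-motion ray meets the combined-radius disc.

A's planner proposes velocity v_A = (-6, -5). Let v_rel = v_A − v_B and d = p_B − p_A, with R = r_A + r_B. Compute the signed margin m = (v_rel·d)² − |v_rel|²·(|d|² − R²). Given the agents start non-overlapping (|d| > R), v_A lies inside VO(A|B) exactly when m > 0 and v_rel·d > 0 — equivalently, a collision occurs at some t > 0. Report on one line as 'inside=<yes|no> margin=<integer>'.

d = (4, 5),  |d|² = 41;  R = 1+2 = 3,  c = 41−3² = 32
v_rel = (2, -6),  |v_rel|² = 40;  v_rel·d = (2)·(4) + (-6)·(5) = -22
40·t² + 44·t + 32 = 0  ⇒  m = (-22)² − 40·32 = -796
m = -796 < 0,  v_rel·d = -22 < 0  ⇒  outside

inside=no margin=-796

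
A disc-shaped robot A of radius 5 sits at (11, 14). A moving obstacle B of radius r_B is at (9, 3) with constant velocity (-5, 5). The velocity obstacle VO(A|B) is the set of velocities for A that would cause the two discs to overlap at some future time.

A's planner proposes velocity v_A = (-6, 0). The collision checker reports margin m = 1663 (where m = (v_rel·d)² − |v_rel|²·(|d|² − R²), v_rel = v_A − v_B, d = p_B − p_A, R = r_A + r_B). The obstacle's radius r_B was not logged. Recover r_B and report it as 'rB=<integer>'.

m = 1663
d = (-2, -11);  v_rel = (-1, -5),  |v_rel|² = 26
v_rel×d = (-1)·(-11) − (-5)·(-2) = 1
since m = R²·26 − 1²:  R² = (1 + 1663) / 26 = 64
R = √64 = 8  ⇒  r_B = 8 − 5 = 3

rB=3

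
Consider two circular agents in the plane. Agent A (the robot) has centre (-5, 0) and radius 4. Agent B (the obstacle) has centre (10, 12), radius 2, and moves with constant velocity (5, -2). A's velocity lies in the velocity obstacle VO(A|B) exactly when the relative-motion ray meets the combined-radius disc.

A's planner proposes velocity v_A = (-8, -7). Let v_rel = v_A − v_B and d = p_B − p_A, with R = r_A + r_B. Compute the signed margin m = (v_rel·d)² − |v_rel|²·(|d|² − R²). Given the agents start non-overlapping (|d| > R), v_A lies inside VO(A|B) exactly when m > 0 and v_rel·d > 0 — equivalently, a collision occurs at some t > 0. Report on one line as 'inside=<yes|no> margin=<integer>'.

d = (15, 12),  |d|² = 369;  R = 4+2 = 6,  c = 369−6² = 333
v_rel = (-13, -5),  |v_rel|² = 194;  v_rel·d = (-13)·(15) + (-5)·(12) = -255
194·t² + 510·t + 333 = 0  ⇒  m = (-255)² − 194·333 = 423
m = 423 > 0,  v_rel·d = -255 < 0  ⇒  outside

inside=no margin=423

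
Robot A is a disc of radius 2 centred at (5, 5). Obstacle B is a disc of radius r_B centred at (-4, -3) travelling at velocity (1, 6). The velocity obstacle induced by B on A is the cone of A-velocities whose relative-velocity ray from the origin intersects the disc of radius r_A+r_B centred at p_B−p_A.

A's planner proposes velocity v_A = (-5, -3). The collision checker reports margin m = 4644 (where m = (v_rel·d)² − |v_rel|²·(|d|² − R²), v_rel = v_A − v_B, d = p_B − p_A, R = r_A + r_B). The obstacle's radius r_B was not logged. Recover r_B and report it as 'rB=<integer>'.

m = 4644
d = (-9, -8);  v_rel = (-6, -9),  |v_rel|² = 117
v_rel×d = (-6)·(-8) − (-9)·(-9) = -33
since m = R²·117 − (-33)²:  R² = (1089 + 4644) / 117 = 49
R = √49 = 7  ⇒  r_B = 7 − 2 = 5

rB=5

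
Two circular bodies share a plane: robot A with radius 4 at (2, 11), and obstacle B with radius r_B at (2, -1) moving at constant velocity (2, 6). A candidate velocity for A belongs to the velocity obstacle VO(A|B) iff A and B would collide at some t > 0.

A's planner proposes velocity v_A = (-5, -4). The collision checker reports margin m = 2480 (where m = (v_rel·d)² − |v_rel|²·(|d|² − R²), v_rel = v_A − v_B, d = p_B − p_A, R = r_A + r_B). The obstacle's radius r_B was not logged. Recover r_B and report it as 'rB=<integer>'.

m = 2480
d = (0, -12);  v_rel = (-7, -10),  |v_rel|² = 149
v_rel×d = (-7)·(-12) − (-10)·(0) = 84
since m = R²·149 − 84²:  R² = (7056 + 2480) / 149 = 64
R = √64 = 8  ⇒  r_B = 8 − 4 = 4

rB=4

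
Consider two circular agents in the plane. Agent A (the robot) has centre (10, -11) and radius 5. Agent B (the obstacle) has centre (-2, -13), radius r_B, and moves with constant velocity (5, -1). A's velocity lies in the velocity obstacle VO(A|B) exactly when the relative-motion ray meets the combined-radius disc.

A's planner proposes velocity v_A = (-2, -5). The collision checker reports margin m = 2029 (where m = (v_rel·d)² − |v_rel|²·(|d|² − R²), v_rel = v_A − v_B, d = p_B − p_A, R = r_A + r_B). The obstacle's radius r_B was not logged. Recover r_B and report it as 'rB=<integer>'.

m = 2029
d = (-12, -2);  v_rel = (-7, -4),  |v_rel|² = 65
v_rel×d = (-7)·(-2) − (-4)·(-12) = -34
since m = R²·65 − (-34)²:  R² = (1156 + 2029) / 65 = 49
R = √49 = 7  ⇒  r_B = 7 − 5 = 2

rB=2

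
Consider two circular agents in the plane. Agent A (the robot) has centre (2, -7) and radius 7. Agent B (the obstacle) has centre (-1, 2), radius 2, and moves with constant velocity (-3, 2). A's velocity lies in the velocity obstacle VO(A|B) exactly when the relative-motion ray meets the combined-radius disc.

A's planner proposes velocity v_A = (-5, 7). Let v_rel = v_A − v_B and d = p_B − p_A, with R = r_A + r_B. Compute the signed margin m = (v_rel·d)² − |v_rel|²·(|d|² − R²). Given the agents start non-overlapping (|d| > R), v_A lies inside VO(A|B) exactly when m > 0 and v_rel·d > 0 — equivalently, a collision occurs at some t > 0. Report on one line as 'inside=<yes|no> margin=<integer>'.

d = (-3, 9),  |d|² = 90;  R = 7+2 = 9,  c = 90−9² = 9
v_rel = (-2, 5),  |v_rel|² = 29;  v_rel·d = (-2)·(-3) + (5)·(9) = 51
29·t² − 102·t + 9 = 0  ⇒  m = 51² − 29·9 = 2340
m = 2340 > 0,  v_rel·d = 51 > 0  ⇒  inside

inside=yes margin=2340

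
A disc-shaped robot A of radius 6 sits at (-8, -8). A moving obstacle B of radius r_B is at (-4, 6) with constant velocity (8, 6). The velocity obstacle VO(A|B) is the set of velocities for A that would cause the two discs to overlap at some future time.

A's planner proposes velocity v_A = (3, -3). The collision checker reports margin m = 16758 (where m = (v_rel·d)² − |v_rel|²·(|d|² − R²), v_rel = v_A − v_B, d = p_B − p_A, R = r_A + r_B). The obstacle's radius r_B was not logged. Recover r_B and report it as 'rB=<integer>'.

m = 16758
d = (4, 14);  v_rel = (-5, -9),  |v_rel|² = 106
v_rel×d = (-5)·(14) − (-9)·(4) = -34
since m = R²·106 − (-34)²:  R² = (1156 + 16758) / 106 = 169
R = √169 = 13  ⇒  r_B = 13 − 6 = 7

rB=7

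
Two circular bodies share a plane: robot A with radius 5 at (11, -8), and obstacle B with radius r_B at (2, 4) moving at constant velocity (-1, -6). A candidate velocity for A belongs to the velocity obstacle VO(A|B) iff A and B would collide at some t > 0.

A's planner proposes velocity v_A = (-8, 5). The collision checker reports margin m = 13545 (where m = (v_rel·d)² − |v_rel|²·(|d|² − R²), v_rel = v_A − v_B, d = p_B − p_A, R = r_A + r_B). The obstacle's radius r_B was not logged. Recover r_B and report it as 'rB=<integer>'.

m = 13545
d = (-9, 12);  v_rel = (-7, 11),  |v_rel|² = 170
v_rel×d = (-7)·(12) − (11)·(-9) = 15
since m = R²·170 − 15²:  R² = (225 + 13545) / 170 = 81
R = √81 = 9  ⇒  r_B = 9 − 5 = 4

rB=4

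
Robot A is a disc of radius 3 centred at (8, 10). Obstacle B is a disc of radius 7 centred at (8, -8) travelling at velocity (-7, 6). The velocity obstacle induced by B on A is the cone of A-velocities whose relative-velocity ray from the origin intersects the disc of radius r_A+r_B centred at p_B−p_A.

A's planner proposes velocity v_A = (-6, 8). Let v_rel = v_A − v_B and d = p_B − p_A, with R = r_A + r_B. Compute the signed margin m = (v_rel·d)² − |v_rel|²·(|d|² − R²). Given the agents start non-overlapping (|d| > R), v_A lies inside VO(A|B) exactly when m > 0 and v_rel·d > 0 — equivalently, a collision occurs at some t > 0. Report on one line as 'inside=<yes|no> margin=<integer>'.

d = (0, -18),  |d|² = 324;  R = 3+7 = 10,  c = 324−10² = 224
v_rel = (1, 2),  |v_rel|² = 5;  v_rel·d = (1)·(0) + (2)·(-18) = -36
5·t² + 72·t + 224 = 0  ⇒  m = (-36)² − 5·224 = 176
m = 176 > 0,  v_rel·d = -36 < 0  ⇒  outside

inside=no margin=176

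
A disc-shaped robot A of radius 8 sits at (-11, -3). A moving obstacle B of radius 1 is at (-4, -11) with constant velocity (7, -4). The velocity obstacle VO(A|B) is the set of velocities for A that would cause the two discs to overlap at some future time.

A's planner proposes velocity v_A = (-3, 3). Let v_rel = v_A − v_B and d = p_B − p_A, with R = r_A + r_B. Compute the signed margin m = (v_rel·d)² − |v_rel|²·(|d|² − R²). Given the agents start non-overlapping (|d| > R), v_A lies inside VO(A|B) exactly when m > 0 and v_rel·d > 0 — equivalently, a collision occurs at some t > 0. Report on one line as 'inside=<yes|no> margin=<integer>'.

d = (7, -8),  |d|² = 113;  R = 8+1 = 9,  c = 113−9² = 32
v_rel = (-10, 7),  |v_rel|² = 149;  v_rel·d = (-10)·(7) + (7)·(-8) = -126
149·t² + 252·t + 32 = 0  ⇒  m = (-126)² − 149·32 = 11108
m = 11108 > 0,  v_rel·d = -126 < 0  ⇒  outside

inside=no margin=11108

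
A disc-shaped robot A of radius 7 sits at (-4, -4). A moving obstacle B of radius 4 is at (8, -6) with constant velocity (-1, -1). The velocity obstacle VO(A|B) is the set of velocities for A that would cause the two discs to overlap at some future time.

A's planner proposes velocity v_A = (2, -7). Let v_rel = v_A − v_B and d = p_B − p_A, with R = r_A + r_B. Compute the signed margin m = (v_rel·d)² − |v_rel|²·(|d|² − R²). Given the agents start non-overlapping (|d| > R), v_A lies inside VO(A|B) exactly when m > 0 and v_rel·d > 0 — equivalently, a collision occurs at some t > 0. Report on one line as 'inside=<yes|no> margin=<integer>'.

d = (12, -2),  |d|² = 148;  R = 7+4 = 11,  c = 148−11² = 27
v_rel = (3, -6),  |v_rel|² = 45;  v_rel·d = (3)·(12) + (-6)·(-2) = 48
45·t² − 96·t + 27 = 0  ⇒  m = 48² − 45·27 = 1089
m = 1089 > 0,  v_rel·d = 48 > 0  ⇒  inside

inside=yes margin=1089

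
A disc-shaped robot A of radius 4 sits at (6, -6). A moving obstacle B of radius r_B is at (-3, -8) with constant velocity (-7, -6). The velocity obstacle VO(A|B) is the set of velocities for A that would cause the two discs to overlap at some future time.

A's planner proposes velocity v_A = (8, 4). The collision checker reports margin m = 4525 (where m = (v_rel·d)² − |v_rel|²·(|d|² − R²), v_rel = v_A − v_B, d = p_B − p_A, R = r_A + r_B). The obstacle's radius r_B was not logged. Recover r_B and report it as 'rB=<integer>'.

m = 4525
d = (-9, -2);  v_rel = (15, 10),  |v_rel|² = 325
v_rel×d = (15)·(-2) − (10)·(-9) = 60
since m = R²·325 − 60²:  R² = (3600 + 4525) / 325 = 25
R = √25 = 5  ⇒  r_B = 5 − 4 = 1

rB=1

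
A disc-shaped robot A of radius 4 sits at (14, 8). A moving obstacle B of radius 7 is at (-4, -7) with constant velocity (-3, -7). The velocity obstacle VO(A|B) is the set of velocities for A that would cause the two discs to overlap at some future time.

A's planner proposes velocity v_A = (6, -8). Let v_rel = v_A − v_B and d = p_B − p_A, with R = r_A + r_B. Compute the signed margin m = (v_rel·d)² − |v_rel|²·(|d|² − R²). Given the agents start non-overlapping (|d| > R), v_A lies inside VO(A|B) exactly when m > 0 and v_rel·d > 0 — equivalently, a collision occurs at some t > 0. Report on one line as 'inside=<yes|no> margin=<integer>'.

d = (-18, -15),  |d|² = 549;  R = 4+7 = 11,  c = 549−11² = 428
v_rel = (9, -1),  |v_rel|² = 82;  v_rel·d = (9)·(-18) + (-1)·(-15) = -147
82·t² + 294·t + 428 = 0  ⇒  m = (-147)² − 82·428 = -13487
m = -13487 < 0,  v_rel·d = -147 < 0  ⇒  outside

inside=no margin=-13487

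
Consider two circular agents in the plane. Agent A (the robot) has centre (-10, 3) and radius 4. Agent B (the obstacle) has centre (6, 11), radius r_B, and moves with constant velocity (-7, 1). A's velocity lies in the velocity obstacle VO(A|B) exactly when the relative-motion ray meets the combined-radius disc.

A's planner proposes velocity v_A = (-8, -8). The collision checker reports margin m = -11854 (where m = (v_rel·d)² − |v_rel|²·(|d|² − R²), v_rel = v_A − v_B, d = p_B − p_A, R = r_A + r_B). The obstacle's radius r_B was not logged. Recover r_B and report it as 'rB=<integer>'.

m = -11854
d = (16, 8);  v_rel = (-1, -9),  |v_rel|² = 82
v_rel×d = (-1)·(8) − (-9)·(16) = 136
since m = R²·82 − 136²:  R² = (18496 + -11854) / 82 = 81
R = √81 = 9  ⇒  r_B = 9 − 4 = 5

rB=5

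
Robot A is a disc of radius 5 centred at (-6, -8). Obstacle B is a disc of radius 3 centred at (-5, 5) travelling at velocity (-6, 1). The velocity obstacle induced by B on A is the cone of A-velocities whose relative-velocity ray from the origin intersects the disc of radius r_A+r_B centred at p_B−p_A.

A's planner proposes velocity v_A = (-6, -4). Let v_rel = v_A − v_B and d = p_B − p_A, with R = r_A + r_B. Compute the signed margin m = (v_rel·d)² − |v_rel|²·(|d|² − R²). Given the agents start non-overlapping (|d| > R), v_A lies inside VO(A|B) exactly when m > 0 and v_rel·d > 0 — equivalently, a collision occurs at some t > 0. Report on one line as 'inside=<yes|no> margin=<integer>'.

d = (1, 13),  |d|² = 170;  R = 5+3 = 8,  c = 170−8² = 106
v_rel = (0, -5),  |v_rel|² = 25;  v_rel·d = (0)·(1) + (-5)·(13) = -65
25·t² + 130·t + 106 = 0  ⇒  m = (-65)² − 25·106 = 1575
m = 1575 > 0,  v_rel·d = -65 < 0  ⇒  outside

inside=no margin=1575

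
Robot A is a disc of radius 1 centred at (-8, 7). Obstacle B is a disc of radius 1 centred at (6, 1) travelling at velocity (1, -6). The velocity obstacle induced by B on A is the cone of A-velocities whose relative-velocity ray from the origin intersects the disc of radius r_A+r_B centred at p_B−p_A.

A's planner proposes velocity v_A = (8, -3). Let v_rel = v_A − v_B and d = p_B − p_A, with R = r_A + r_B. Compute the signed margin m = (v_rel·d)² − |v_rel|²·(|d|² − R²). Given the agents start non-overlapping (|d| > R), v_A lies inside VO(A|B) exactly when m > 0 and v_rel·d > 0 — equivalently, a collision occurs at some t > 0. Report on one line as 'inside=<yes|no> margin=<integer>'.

d = (14, -6),  |d|² = 232;  R = 1+1 = 2,  c = 232−2² = 228
v_rel = (7, 3),  |v_rel|² = 58;  v_rel·d = (7)·(14) + (3)·(-6) = 80
58·t² − 160·t + 228 = 0  ⇒  m = 80² − 58·228 = -6824
m = -6824 < 0,  v_rel·d = 80 > 0  ⇒  outside

inside=no margin=-6824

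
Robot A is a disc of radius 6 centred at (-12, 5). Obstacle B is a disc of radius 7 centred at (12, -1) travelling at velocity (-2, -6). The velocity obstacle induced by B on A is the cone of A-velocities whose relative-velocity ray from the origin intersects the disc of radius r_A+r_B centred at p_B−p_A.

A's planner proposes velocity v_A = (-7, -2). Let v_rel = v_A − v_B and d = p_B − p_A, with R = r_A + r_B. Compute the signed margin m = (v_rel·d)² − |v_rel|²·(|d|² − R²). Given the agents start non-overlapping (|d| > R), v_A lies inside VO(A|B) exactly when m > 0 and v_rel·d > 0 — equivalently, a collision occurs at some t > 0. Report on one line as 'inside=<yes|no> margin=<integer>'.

d = (24, -6),  |d|² = 612;  R = 6+7 = 13,  c = 612−13² = 443
v_rel = (-5, 4),  |v_rel|² = 41;  v_rel·d = (-5)·(24) + (4)·(-6) = -144
41·t² + 288·t + 443 = 0  ⇒  m = (-144)² − 41·443 = 2573
m = 2573 > 0,  v_rel·d = -144 < 0  ⇒  outside

inside=no margin=2573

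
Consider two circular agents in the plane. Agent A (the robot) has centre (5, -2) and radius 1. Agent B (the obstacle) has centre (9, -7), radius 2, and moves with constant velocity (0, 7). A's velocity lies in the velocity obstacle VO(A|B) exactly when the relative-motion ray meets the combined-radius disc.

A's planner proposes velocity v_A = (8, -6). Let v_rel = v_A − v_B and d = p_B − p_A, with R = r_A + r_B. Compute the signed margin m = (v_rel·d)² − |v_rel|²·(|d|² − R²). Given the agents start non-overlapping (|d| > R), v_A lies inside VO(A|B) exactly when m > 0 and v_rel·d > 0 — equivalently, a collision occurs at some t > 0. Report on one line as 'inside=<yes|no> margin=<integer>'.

d = (4, -5),  |d|² = 41;  R = 1+2 = 3,  c = 41−3² = 32
v_rel = (8, -13),  |v_rel|² = 233;  v_rel·d = (8)·(4) + (-13)·(-5) = 97
233·t² − 194·t + 32 = 0  ⇒  m = 97² − 233·32 = 1953
m = 1953 > 0,  v_rel·d = 97 > 0  ⇒  inside

inside=yes margin=1953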